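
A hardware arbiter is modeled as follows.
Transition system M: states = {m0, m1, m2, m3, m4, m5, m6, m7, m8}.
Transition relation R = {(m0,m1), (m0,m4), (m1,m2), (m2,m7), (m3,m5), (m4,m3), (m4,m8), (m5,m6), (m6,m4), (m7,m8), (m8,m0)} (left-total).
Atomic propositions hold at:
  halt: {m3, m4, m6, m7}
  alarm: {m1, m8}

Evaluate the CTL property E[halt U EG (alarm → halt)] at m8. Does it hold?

No

Sat(alarm → halt) = {m0, m2, m3, m4, m5, m6, m7}
EG (alarm → halt): greatest fixpoint, start Z0 = {m0, m2, m3, m4, m5, m6, m7}, keep only states in Sat with some successor in Z. Z1 = {m0, m2, m3, m4, m5, m6}; Z2 = {m0, m3, m4, m5, m6}; fixed.
Sat(EG (alarm → halt)) = {m0, m3, m4, m5, m6}
E[halt U EG (alarm → halt)]: least fixpoint, start Z0 = Sat(EG (alarm → halt)) = {m0, m3, m4, m5, m6}, add states in Sat(halt) with some successor in Z. Already a fixed point.
Sat(E[halt U EG (alarm → halt)]) = {m0, m3, m4, m5, m6}
m8 ∉ Sat(E[halt U EG (alarm → halt)]) = {m0, m3, m4, m5, m6}, so the formula does not hold at m8.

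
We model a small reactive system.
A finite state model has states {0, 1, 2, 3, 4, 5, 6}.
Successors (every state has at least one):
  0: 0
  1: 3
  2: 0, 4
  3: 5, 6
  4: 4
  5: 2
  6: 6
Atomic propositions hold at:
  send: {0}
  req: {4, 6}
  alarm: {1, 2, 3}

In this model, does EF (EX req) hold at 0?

Sat(EX req) = {s : some successor in {4, 6}} = {2, 3, 4, 6}
EF (EX req): least fixpoint, start Z0 = {2, 3, 4, 6}, add states with some successor in Z. Z1 = {1, 2, 3, 4, 5, 6}; fixed.
Sat(EF (EX req)) = {1, 2, 3, 4, 5, 6}
0 ∉ Sat(EF (EX req)) = {1, 2, 3, 4, 5, 6}, so the formula does not hold at 0.

No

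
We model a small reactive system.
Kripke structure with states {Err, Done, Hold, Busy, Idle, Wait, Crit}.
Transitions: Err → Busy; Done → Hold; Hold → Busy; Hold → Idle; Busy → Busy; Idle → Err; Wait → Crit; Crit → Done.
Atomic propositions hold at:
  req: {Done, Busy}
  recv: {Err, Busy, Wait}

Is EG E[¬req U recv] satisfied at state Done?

Sat(¬req) = {Err, Hold, Idle, Wait, Crit}
E[¬req U recv]: least fixpoint, start Z0 = Sat(recv) = {Err, Busy, Wait}, add states in Sat(¬req) with some successor in Z. Z1 = {Err, Hold, Busy, Idle, Wait}; fixed.
Sat(E[¬req U recv]) = {Err, Hold, Busy, Idle, Wait}
EG E[¬req U recv]: greatest fixpoint, start Z0 = {Err, Hold, Busy, Idle, Wait}, keep only states in Sat with some successor in Z. Z1 = {Err, Hold, Busy, Idle}; fixed.
Sat(EG E[¬req U recv]) = {Err, Hold, Busy, Idle}
Done ∉ Sat(EG E[¬req U recv]) = {Err, Hold, Busy, Idle}, so the formula does not hold at Done.

No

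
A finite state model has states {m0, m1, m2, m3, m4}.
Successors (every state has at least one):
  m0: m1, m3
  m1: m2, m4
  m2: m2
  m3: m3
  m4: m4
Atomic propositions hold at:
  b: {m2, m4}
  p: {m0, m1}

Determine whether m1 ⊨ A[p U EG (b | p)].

Sat(b | p) = {m0, m1, m2, m4}
EG (b | p): greatest fixpoint, start Z0 = {m0, m1, m2, m4}, keep only states in Sat with some successor in Z. Already a fixed point.
Sat(EG (b | p)) = {m0, m1, m2, m4}
A[p U EG (b | p)]: least fixpoint, start Z0 = Sat(EG (b | p)) = {m0, m1, m2, m4}, add states in Sat(p) with every successor in Z. Already a fixed point.
Sat(A[p U EG (b | p)]) = {m0, m1, m2, m4}
m1 ∈ Sat(A[p U EG (b | p)]) = {m0, m1, m2, m4}, so the formula holds at m1.

Yes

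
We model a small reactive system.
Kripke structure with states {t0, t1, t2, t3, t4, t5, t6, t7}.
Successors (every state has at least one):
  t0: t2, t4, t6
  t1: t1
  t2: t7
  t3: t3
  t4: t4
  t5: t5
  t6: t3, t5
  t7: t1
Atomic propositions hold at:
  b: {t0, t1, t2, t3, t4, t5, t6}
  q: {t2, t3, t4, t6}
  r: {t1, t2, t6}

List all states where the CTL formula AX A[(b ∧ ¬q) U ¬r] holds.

{t2, t3, t4, t5, t6}

Sat(¬q) = {t0, t1, t5, t7}
Sat(b ∧ ¬q) = {t0, t1, t5}
Sat(¬r) = {t0, t3, t4, t5, t7}
A[(b ∧ ¬q) U ¬r]: least fixpoint, start Z0 = Sat(¬r) = {t0, t3, t4, t5, t7}, add states in Sat(b ∧ ¬q) with every successor in Z. Already a fixed point.
Sat(A[(b ∧ ¬q) U ¬r]) = {t0, t3, t4, t5, t7}
Sat(AX A[(b ∧ ¬q) U ¬r]) = {s : every successor in {t0, t3, t4, t5, t7}} = {t2, t3, t4, t5, t6}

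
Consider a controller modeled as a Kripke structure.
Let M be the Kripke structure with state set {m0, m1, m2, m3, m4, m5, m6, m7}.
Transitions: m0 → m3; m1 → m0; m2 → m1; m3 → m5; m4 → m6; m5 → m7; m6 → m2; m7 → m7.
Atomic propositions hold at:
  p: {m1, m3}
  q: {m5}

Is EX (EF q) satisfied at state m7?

EF q: least fixpoint, start Z0 = {m5}, add states with some successor in Z. Z1 = {m3, m5}; Z2 = {m0, m3, m5}; Z3 = {m0, m1, m3, m5}; Z4 = {m0, m1, m2, m3, m5}; Z5 = {m0, m1, m2, m3, m5, m6}; Z6 = {m0, m1, m2, m3, m4, m5, m6}; fixed.
Sat(EF q) = {m0, m1, m2, m3, m4, m5, m6}
Sat(EX (EF q)) = {s : some successor in {m0, m1, m2, m3, m4, m5, m6}} = {m0, m1, m2, m3, m4, m6}
m7 ∉ Sat(EX (EF q)) = {m0, m1, m2, m3, m4, m6}, so the formula does not hold at m7.

No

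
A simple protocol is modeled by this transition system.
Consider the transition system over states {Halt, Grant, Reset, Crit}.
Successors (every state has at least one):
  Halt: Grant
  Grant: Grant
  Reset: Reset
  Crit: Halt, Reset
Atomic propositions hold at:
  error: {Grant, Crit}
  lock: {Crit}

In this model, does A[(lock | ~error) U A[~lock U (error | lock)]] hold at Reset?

Sat(~error) = {Halt, Reset}
Sat(lock | ~error) = {Halt, Reset, Crit}
Sat(~lock) = {Halt, Grant, Reset}
Sat(error | lock) = {Grant, Crit}
A[~lock U (error | lock)]: least fixpoint, start Z0 = Sat((error | lock)) = {Grant, Crit}, add states in Sat(~lock) with every successor in Z. Z1 = {Halt, Grant, Crit}; fixed.
Sat(A[~lock U (error | lock)]) = {Halt, Grant, Crit}
A[(lock | ~error) U A[~lock U (error | lock)]]: least fixpoint, start Z0 = Sat(A[~lock U (error | lock)]) = {Halt, Grant, Crit}, add states in Sat(lock | ~error) with every successor in Z. Already a fixed point.
Sat(A[(lock | ~error) U A[~lock U (error | lock)]]) = {Halt, Grant, Crit}
Reset ∉ Sat(A[(lock | ~error) U A[~lock U (error | lock)]]) = {Halt, Grant, Crit}, so the formula does not hold at Reset.

No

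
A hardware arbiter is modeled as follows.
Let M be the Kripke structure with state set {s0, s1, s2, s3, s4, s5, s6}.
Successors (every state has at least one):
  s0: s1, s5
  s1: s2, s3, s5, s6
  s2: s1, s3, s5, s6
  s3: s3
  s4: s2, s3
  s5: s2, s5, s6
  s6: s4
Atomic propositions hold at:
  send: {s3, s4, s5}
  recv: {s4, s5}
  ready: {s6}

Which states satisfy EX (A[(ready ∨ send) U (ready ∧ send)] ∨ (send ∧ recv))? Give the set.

{s0, s1, s2, s5, s6}

Sat(ready ∨ send) = {s3, s4, s5, s6}
Sat(ready ∧ send) = ∅
A[(ready ∨ send) U (ready ∧ send)]: least fixpoint, start Z0 = Sat((ready ∧ send)) = ∅, add states in Sat(ready ∨ send) with every successor in Z. Already a fixed point.
Sat(A[(ready ∨ send) U (ready ∧ send)]) = ∅
Sat(send ∧ recv) = {s4, s5}
Sat(A[(ready ∨ send) U (ready ∧ send)] ∨ (send ∧ recv)) = {s4, s5}
Sat(EX (A[(ready ∨ send) U (ready ∧ send)] ∨ (send ∧ recv))) = {s : some successor in {s4, s5}} = {s0, s1, s2, s5, s6}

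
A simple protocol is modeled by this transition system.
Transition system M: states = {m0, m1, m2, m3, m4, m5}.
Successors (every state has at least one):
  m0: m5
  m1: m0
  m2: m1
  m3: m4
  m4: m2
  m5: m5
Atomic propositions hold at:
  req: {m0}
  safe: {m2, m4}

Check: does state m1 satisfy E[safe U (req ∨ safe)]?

Sat(req ∨ safe) = {m0, m2, m4}
E[safe U (req ∨ safe)]: least fixpoint, start Z0 = Sat((req ∨ safe)) = {m0, m2, m4}, add states in Sat(safe) with some successor in Z. Already a fixed point.
Sat(E[safe U (req ∨ safe)]) = {m0, m2, m4}
m1 ∉ Sat(E[safe U (req ∨ safe)]) = {m0, m2, m4}, so the formula does not hold at m1.

No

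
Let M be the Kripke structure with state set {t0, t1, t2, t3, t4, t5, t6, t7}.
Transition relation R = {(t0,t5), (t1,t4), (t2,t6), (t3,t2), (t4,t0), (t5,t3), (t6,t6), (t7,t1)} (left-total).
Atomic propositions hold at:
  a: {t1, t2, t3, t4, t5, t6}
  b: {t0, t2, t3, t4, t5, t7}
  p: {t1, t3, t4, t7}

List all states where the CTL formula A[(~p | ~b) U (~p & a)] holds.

Sat(~p) = {t0, t2, t5, t6}
Sat(~b) = {t1, t6}
Sat(~p | ~b) = {t0, t1, t2, t5, t6}
Sat(~p & a) = {t2, t5, t6}
A[(~p | ~b) U (~p & a)]: least fixpoint, start Z0 = Sat((~p & a)) = {t2, t5, t6}, add states in Sat(~p | ~b) with every successor in Z. Z1 = {t0, t2, t5, t6}; fixed.
Sat(A[(~p | ~b) U (~p & a)]) = {t0, t2, t5, t6}

{t0, t2, t5, t6}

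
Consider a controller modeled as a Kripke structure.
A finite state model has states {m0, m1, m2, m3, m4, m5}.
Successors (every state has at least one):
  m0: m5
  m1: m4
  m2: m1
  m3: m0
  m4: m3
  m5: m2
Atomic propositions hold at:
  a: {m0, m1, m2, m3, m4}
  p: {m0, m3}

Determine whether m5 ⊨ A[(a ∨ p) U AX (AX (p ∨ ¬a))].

Sat(a ∨ p) = {m0, m1, m2, m3, m4}
Sat(¬a) = {m5}
Sat(p ∨ ¬a) = {m0, m3, m5}
Sat(AX (p ∨ ¬a)) = {s : every successor in {m0, m3, m5}} = {m0, m3, m4}
Sat(AX (AX (p ∨ ¬a))) = {s : every successor in {m0, m3, m4}} = {m1, m3, m4}
A[(a ∨ p) U AX (AX (p ∨ ¬a))]: least fixpoint, start Z0 = Sat(AX (AX (p ∨ ¬a))) = {m1, m3, m4}, add states in Sat(a ∨ p) with every successor in Z. Z1 = {m1, m2, m3, m4}; fixed.
Sat(A[(a ∨ p) U AX (AX (p ∨ ¬a))]) = {m1, m2, m3, m4}
m5 ∉ Sat(A[(a ∨ p) U AX (AX (p ∨ ¬a))]) = {m1, m2, m3, m4}, so the formula does not hold at m5.

No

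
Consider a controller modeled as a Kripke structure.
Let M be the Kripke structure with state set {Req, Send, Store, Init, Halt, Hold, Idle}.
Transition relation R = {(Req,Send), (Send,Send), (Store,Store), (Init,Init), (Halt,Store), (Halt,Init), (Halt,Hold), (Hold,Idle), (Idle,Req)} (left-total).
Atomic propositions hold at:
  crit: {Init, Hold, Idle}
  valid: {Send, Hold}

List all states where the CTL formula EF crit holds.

{Init, Halt, Hold, Idle}

EF crit: least fixpoint, start Z0 = {Init, Hold, Idle}, add states with some successor in Z. Z1 = {Init, Halt, Hold, Idle}; fixed.
Sat(EF crit) = {Init, Halt, Hold, Idle}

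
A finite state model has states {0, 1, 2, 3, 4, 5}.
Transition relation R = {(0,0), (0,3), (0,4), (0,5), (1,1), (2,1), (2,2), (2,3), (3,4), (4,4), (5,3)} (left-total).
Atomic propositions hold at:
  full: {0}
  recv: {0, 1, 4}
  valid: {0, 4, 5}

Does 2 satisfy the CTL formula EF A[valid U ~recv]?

Sat(~recv) = {2, 3, 5}
A[valid U ~recv]: least fixpoint, start Z0 = Sat(~recv) = {2, 3, 5}, add states in Sat(valid) with every successor in Z. Already a fixed point.
Sat(A[valid U ~recv]) = {2, 3, 5}
EF A[valid U ~recv]: least fixpoint, start Z0 = {2, 3, 5}, add states with some successor in Z. Z1 = {0, 2, 3, 5}; fixed.
Sat(EF A[valid U ~recv]) = {0, 2, 3, 5}
2 ∈ Sat(EF A[valid U ~recv]) = {0, 2, 3, 5}, so the formula holds at 2.

Yes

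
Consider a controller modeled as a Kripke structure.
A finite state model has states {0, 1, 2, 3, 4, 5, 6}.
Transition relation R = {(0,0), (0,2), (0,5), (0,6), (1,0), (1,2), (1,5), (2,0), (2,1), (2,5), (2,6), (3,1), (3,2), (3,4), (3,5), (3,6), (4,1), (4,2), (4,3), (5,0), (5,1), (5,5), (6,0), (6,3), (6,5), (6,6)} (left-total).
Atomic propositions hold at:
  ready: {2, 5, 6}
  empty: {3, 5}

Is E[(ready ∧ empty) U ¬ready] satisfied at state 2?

No

Sat(ready ∧ empty) = {5}
Sat(¬ready) = {0, 1, 3, 4}
E[(ready ∧ empty) U ¬ready]: least fixpoint, start Z0 = Sat(¬ready) = {0, 1, 3, 4}, add states in Sat(ready ∧ empty) with some successor in Z. Z1 = {0, 1, 3, 4, 5}; fixed.
Sat(E[(ready ∧ empty) U ¬ready]) = {0, 1, 3, 4, 5}
2 ∉ Sat(E[(ready ∧ empty) U ¬ready]) = {0, 1, 3, 4, 5}, so the formula does not hold at 2.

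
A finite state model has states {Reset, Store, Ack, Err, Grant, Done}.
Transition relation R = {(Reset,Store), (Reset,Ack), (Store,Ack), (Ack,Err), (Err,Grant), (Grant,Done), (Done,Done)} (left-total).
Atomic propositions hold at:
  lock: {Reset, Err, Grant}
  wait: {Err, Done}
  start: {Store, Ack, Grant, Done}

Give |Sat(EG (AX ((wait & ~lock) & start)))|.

Sat(~lock) = {Store, Ack, Done}
Sat(wait & ~lock) = {Done}
Sat((wait & ~lock) & start) = {Done}
Sat(AX ((wait & ~lock) & start)) = {s : every successor in {Done}} = {Grant, Done}
EG (AX ((wait & ~lock) & start)): greatest fixpoint, start Z0 = {Grant, Done}, keep only states in Sat with some successor in Z. Already a fixed point.
Sat(EG (AX ((wait & ~lock) & start))) = {Grant, Done}
|Sat(EG (AX ((wait & ~lock) & start)))| = |{Grant, Done}| = 2.

2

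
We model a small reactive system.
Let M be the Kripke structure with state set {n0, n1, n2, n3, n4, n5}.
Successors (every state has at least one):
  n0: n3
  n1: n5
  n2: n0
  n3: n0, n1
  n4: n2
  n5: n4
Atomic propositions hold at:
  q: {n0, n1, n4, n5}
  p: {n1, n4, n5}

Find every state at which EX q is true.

Sat(EX q) = {s : some successor in {n0, n1, n4, n5}} = {n1, n2, n3, n5}

{n1, n2, n3, n5}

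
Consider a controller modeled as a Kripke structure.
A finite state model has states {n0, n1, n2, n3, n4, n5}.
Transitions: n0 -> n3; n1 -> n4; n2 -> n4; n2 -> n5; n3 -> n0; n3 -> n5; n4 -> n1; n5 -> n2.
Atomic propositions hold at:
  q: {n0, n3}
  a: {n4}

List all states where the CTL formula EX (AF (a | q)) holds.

{n0, n1, n2, n3, n4}

Sat(a | q) = {n0, n3, n4}
AF (a | q): least fixpoint, start Z0 = {n0, n3, n4}, add states with every successor in Z. Z1 = {n0, n1, n3, n4}; fixed.
Sat(AF (a | q)) = {n0, n1, n3, n4}
Sat(EX (AF (a | q))) = {s : some successor in {n0, n1, n3, n4}} = {n0, n1, n2, n3, n4}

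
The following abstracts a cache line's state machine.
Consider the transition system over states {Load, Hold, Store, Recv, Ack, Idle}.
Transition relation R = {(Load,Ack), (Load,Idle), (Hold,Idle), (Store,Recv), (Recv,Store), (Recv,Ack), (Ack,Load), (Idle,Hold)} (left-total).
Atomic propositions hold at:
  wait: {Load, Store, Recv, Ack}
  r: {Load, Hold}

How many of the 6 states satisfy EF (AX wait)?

4

Sat(AX wait) = {s : every successor in {Load, Store, Recv, Ack}} = {Store, Recv, Ack}
EF (AX wait): least fixpoint, start Z0 = {Store, Recv, Ack}, add states with some successor in Z. Z1 = {Load, Store, Recv, Ack}; fixed.
Sat(EF (AX wait)) = {Load, Store, Recv, Ack}
|Sat(EF (AX wait))| = |{Load, Store, Recv, Ack}| = 4.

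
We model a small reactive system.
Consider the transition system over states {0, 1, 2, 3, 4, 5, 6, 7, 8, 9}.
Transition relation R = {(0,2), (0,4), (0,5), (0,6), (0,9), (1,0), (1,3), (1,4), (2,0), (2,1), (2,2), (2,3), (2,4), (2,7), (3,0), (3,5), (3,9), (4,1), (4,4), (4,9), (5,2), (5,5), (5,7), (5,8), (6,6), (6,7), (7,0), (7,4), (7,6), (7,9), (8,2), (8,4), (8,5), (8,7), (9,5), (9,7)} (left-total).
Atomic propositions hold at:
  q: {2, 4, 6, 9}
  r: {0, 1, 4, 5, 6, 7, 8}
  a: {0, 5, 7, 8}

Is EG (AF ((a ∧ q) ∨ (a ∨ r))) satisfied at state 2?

No

Sat(a ∧ q) = ∅
Sat(a ∨ r) = {0, 1, 4, 5, 6, 7, 8}
Sat((a ∧ q) ∨ (a ∨ r)) = {0, 1, 4, 5, 6, 7, 8}
AF ((a ∧ q) ∨ (a ∨ r)): least fixpoint, start Z0 = {0, 1, 4, 5, 6, 7, 8}, add states with every successor in Z. Z1 = {0, 1, 4, 5, 6, 7, 8, 9}; Z2 = {0, 1, 3, 4, 5, 6, 7, 8, 9}; fixed.
Sat(AF ((a ∧ q) ∨ (a ∨ r))) = {0, 1, 3, 4, 5, 6, 7, 8, 9}
EG (AF ((a ∧ q) ∨ (a ∨ r))): greatest fixpoint, start Z0 = {0, 1, 3, 4, 5, 6, 7, 8, 9}, keep only states in Sat with some successor in Z. Already a fixed point.
Sat(EG (AF ((a ∧ q) ∨ (a ∨ r)))) = {0, 1, 3, 4, 5, 6, 7, 8, 9}
2 ∉ Sat(EG (AF ((a ∧ q) ∨ (a ∨ r)))) = {0, 1, 3, 4, 5, 6, 7, 8, 9}, so the formula does not hold at 2.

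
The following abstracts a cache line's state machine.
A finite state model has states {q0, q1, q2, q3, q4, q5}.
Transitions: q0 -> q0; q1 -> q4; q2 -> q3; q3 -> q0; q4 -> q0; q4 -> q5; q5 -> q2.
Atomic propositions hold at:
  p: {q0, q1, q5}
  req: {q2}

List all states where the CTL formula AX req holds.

{q5}

Sat(AX req) = {s : every successor in {q2}} = {q5}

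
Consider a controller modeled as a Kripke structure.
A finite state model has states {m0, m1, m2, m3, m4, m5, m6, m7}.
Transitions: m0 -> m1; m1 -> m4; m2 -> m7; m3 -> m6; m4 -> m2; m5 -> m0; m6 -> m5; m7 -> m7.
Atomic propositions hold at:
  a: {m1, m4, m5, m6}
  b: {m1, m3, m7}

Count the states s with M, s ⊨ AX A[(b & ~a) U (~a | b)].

Sat(~a) = {m0, m2, m3, m7}
Sat(b & ~a) = {m3, m7}
Sat(~a | b) = {m0, m1, m2, m3, m7}
A[(b & ~a) U (~a | b)]: least fixpoint, start Z0 = Sat((~a | b)) = {m0, m1, m2, m3, m7}, add states in Sat(b & ~a) with every successor in Z. Already a fixed point.
Sat(A[(b & ~a) U (~a | b)]) = {m0, m1, m2, m3, m7}
Sat(AX A[(b & ~a) U (~a | b)]) = {s : every successor in {m0, m1, m2, m3, m7}} = {m0, m2, m4, m5, m7}
|Sat(AX A[(b & ~a) U (~a | b)])| = |{m0, m2, m4, m5, m7}| = 5.

5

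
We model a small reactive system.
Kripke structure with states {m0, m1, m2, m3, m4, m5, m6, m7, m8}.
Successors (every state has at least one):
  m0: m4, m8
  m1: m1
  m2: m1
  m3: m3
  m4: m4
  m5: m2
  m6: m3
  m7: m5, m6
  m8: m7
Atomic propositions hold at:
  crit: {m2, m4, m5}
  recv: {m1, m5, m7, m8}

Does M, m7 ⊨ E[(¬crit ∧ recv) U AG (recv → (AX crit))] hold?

Yes

Sat(¬crit) = {m0, m1, m3, m6, m7, m8}
Sat(¬crit ∧ recv) = {m1, m7, m8}
Sat(AX crit) = {s : every successor in {m2, m4, m5}} = {m4, m5}
Sat(recv → (AX crit)) = {m0, m2, m3, m4, m5, m6}
AG (recv → (AX crit)): greatest fixpoint, start Z0 = {m0, m2, m3, m4, m5, m6}, keep only states in Sat with every successor in Z. Z1 = {m3, m4, m5, m6}; Z2 = {m3, m4, m6}; fixed.
Sat(AG (recv → (AX crit))) = {m3, m4, m6}
E[(¬crit ∧ recv) U AG (recv → (AX crit))]: least fixpoint, start Z0 = Sat(AG (recv → (AX crit))) = {m3, m4, m6}, add states in Sat(¬crit ∧ recv) with some successor in Z. Z1 = {m3, m4, m6, m7}; Z2 = {m3, m4, m6, m7, m8}; fixed.
Sat(E[(¬crit ∧ recv) U AG (recv → (AX crit))]) = {m3, m4, m6, m7, m8}
m7 ∈ Sat(E[(¬crit ∧ recv) U AG (recv → (AX crit))]) = {m3, m4, m6, m7, m8}, so the formula holds at m7.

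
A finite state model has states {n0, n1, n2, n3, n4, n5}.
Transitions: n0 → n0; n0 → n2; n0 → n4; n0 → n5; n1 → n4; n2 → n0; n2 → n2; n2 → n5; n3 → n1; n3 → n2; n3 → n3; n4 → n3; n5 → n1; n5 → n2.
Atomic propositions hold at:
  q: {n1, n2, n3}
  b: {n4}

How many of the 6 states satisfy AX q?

3

Sat(AX q) = {s : every successor in {n1, n2, n3}} = {n3, n4, n5}
|Sat(AX q)| = |{n3, n4, n5}| = 3.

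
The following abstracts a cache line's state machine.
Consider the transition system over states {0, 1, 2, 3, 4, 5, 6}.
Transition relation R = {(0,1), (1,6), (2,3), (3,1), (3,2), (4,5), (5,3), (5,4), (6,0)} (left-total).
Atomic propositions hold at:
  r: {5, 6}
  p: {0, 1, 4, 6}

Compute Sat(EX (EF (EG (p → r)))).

Sat(p → r) = {2, 3, 5, 6}
EG (p → r): greatest fixpoint, start Z0 = {2, 3, 5, 6}, keep only states in Sat with some successor in Z. Z1 = {2, 3, 5}; fixed.
Sat(EG (p → r)) = {2, 3, 5}
EF (EG (p → r)): least fixpoint, start Z0 = {2, 3, 5}, add states with some successor in Z. Z1 = {2, 3, 4, 5}; fixed.
Sat(EF (EG (p → r))) = {2, 3, 4, 5}
Sat(EX (EF (EG (p → r)))) = {s : some successor in {2, 3, 4, 5}} = {2, 3, 4, 5}

{2, 3, 4, 5}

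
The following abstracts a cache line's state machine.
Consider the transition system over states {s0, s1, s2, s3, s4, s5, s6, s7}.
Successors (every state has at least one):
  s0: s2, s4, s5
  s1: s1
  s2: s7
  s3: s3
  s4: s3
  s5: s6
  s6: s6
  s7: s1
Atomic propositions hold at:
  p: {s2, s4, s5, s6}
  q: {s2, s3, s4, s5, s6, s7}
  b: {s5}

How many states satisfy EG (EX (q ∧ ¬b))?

5

Sat(¬b) = {s0, s1, s2, s3, s4, s6, s7}
Sat(q ∧ ¬b) = {s2, s3, s4, s6, s7}
Sat(EX (q ∧ ¬b)) = {s : some successor in {s2, s3, s4, s6, s7}} = {s0, s2, s3, s4, s5, s6}
EG (EX (q ∧ ¬b)): greatest fixpoint, start Z0 = {s0, s2, s3, s4, s5, s6}, keep only states in Sat with some successor in Z. Z1 = {s0, s3, s4, s5, s6}; fixed.
Sat(EG (EX (q ∧ ¬b))) = {s0, s3, s4, s5, s6}
|Sat(EG (EX (q ∧ ¬b)))| = |{s0, s3, s4, s5, s6}| = 5.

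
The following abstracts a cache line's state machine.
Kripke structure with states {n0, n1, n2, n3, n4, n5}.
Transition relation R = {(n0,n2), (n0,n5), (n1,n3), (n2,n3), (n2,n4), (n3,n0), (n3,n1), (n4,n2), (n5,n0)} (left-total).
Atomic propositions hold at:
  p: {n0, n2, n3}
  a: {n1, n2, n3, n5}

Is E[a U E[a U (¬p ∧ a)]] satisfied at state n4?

No

Sat(¬p) = {n1, n4, n5}
Sat(¬p ∧ a) = {n1, n5}
E[a U (¬p ∧ a)]: least fixpoint, start Z0 = Sat((¬p ∧ a)) = {n1, n5}, add states in Sat(a) with some successor in Z. Z1 = {n1, n3, n5}; Z2 = {n1, n2, n3, n5}; fixed.
Sat(E[a U (¬p ∧ a)]) = {n1, n2, n3, n5}
E[a U E[a U (¬p ∧ a)]]: least fixpoint, start Z0 = Sat(E[a U (¬p ∧ a)]) = {n1, n2, n3, n5}, add states in Sat(a) with some successor in Z. Already a fixed point.
Sat(E[a U E[a U (¬p ∧ a)]]) = {n1, n2, n3, n5}
n4 ∉ Sat(E[a U E[a U (¬p ∧ a)]]) = {n1, n2, n3, n5}, so the formula does not hold at n4.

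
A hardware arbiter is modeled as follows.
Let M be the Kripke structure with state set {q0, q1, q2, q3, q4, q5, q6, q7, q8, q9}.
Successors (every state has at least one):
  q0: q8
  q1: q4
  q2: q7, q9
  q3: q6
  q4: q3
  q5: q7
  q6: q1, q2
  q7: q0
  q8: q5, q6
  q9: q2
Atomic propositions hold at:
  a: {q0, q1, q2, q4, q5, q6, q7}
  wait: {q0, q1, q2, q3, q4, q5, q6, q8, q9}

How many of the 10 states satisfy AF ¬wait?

2

Sat(¬wait) = {q7}
AF ¬wait: least fixpoint, start Z0 = {q7}, add states with every successor in Z. Z1 = {q5, q7}; fixed.
Sat(AF ¬wait) = {q5, q7}
|Sat(AF ¬wait)| = |{q5, q7}| = 2.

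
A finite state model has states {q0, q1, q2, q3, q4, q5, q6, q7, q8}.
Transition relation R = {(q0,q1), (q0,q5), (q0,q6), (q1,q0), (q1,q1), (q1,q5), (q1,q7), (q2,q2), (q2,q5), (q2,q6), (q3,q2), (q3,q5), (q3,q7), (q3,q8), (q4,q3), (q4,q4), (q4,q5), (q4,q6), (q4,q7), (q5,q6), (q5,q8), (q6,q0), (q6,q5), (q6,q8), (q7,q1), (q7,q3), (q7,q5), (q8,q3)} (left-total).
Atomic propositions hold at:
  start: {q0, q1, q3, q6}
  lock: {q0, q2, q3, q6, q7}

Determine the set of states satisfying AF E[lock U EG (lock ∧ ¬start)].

{q2, q3, q7, q8}

Sat(¬start) = {q2, q4, q5, q7, q8}
Sat(lock ∧ ¬start) = {q2, q7}
EG (lock ∧ ¬start): greatest fixpoint, start Z0 = {q2, q7}, keep only states in Sat with some successor in Z. Z1 = {q2}; fixed.
Sat(EG (lock ∧ ¬start)) = {q2}
E[lock U EG (lock ∧ ¬start)]: least fixpoint, start Z0 = Sat(EG (lock ∧ ¬start)) = {q2}, add states in Sat(lock) with some successor in Z. Z1 = {q2, q3}; Z2 = {q2, q3, q7}; fixed.
Sat(E[lock U EG (lock ∧ ¬start)]) = {q2, q3, q7}
AF E[lock U EG (lock ∧ ¬start)]: least fixpoint, start Z0 = {q2, q3, q7}, add states with every successor in Z. Z1 = {q2, q3, q7, q8}; fixed.
Sat(AF E[lock U EG (lock ∧ ¬start)]) = {q2, q3, q7, q8}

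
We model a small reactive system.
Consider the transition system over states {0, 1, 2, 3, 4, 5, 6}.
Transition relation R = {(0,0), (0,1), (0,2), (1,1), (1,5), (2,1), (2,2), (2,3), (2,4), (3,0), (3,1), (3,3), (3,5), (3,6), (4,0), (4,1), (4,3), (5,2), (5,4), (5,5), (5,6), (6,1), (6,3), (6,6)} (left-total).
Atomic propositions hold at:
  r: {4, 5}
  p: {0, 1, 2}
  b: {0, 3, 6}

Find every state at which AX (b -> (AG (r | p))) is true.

{1}

Sat(r | p) = {0, 1, 2, 4, 5}
AG (r | p): greatest fixpoint, start Z0 = {0, 1, 2, 4, 5}, keep only states in Sat with every successor in Z. Z1 = {0, 1}; Z2 = ∅; fixed.
Sat(AG (r | p)) = ∅
Sat(b -> (AG (r | p))) = {1, 2, 4, 5}
Sat(AX (b -> (AG (r | p)))) = {s : every successor in {1, 2, 4, 5}} = {1}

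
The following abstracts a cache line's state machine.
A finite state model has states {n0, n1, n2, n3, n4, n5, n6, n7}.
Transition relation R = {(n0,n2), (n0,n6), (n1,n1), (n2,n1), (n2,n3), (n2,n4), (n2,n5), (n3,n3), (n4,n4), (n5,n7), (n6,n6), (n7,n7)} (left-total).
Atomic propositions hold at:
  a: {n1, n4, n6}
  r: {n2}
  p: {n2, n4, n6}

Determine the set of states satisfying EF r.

{n0, n2}

EF r: least fixpoint, start Z0 = {n2}, add states with some successor in Z. Z1 = {n0, n2}; fixed.
Sat(EF r) = {n0, n2}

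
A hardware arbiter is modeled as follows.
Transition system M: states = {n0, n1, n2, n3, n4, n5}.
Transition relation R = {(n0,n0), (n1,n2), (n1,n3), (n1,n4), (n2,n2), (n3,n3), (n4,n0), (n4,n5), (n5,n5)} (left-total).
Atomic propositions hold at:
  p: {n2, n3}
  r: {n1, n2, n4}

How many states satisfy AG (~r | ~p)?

4

Sat(~r) = {n0, n3, n5}
Sat(~p) = {n0, n1, n4, n5}
Sat(~r | ~p) = {n0, n1, n3, n4, n5}
AG (~r | ~p): greatest fixpoint, start Z0 = {n0, n1, n3, n4, n5}, keep only states in Sat with every successor in Z. Z1 = {n0, n3, n4, n5}; fixed.
Sat(AG (~r | ~p)) = {n0, n3, n4, n5}
|Sat(AG (~r | ~p))| = |{n0, n3, n4, n5}| = 4.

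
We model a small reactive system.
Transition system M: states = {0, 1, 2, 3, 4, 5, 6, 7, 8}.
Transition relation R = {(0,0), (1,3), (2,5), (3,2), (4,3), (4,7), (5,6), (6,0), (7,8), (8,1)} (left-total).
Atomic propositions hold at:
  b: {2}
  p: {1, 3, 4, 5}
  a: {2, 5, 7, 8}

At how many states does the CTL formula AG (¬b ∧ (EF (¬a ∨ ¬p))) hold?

3

Sat(¬b) = {0, 1, 3, 4, 5, 6, 7, 8}
Sat(¬a) = {0, 1, 3, 4, 6}
Sat(¬p) = {0, 2, 6, 7, 8}
Sat(¬a ∨ ¬p) = {0, 1, 2, 3, 4, 6, 7, 8}
EF (¬a ∨ ¬p): least fixpoint, start Z0 = {0, 1, 2, 3, 4, 6, 7, 8}, add states with some successor in Z. Z1 = {0, 1, 2, 3, 4, 5, 6, 7, 8}; fixed.
Sat(EF (¬a ∨ ¬p)) = {0, 1, 2, 3, 4, 5, 6, 7, 8}
Sat(¬b ∧ (EF (¬a ∨ ¬p))) = {0, 1, 3, 4, 5, 6, 7, 8}
AG (¬b ∧ (EF (¬a ∨ ¬p))): greatest fixpoint, start Z0 = {0, 1, 3, 4, 5, 6, 7, 8}, keep only states in Sat with every successor in Z. Z1 = {0, 1, 4, 5, 6, 7, 8}; Z2 = {0, 5, 6, 7, 8}; Z3 = {0, 5, 6, 7}; Z4 = {0, 5, 6}; fixed.
Sat(AG (¬b ∧ (EF (¬a ∨ ¬p)))) = {0, 5, 6}
|Sat(AG (¬b ∧ (EF (¬a ∨ ¬p))))| = |{0, 5, 6}| = 3.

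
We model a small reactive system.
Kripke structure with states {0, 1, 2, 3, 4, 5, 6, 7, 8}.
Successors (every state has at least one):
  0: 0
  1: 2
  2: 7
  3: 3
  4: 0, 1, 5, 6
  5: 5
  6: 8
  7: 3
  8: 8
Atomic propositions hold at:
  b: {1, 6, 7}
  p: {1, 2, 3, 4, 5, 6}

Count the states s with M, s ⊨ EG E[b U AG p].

AG p: greatest fixpoint, start Z0 = {1, 2, 3, 4, 5, 6}, keep only states in Sat with every successor in Z. Z1 = {1, 3, 5}; Z2 = {3, 5}; fixed.
Sat(AG p) = {3, 5}
E[b U AG p]: least fixpoint, start Z0 = Sat(AG p) = {3, 5}, add states in Sat(b) with some successor in Z. Z1 = {3, 5, 7}; fixed.
Sat(E[b U AG p]) = {3, 5, 7}
EG E[b U AG p]: greatest fixpoint, start Z0 = {3, 5, 7}, keep only states in Sat with some successor in Z. Already a fixed point.
Sat(EG E[b U AG p]) = {3, 5, 7}
|Sat(EG E[b U AG p])| = |{3, 5, 7}| = 3.

3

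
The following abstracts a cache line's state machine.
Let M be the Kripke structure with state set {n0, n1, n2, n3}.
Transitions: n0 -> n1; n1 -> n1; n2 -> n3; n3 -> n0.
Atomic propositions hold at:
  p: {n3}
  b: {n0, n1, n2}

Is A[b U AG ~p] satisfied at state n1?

Sat(~p) = {n0, n1, n2}
AG ~p: greatest fixpoint, start Z0 = {n0, n1, n2}, keep only states in Sat with every successor in Z. Z1 = {n0, n1}; fixed.
Sat(AG ~p) = {n0, n1}
A[b U AG ~p]: least fixpoint, start Z0 = Sat(AG ~p) = {n0, n1}, add states in Sat(b) with every successor in Z. Already a fixed point.
Sat(A[b U AG ~p]) = {n0, n1}
n1 ∈ Sat(A[b U AG ~p]) = {n0, n1}, so the formula holds at n1.

Yes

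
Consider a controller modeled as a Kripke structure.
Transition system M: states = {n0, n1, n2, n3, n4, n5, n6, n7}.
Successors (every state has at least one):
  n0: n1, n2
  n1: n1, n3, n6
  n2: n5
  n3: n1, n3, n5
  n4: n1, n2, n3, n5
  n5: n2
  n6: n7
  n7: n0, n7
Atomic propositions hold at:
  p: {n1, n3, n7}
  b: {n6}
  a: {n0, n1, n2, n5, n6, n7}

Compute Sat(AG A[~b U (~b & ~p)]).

{n2, n5}

Sat(~b) = {n0, n1, n2, n3, n4, n5, n7}
Sat(~p) = {n0, n2, n4, n5, n6}
Sat(~b & ~p) = {n0, n2, n4, n5}
A[~b U (~b & ~p)]: least fixpoint, start Z0 = Sat((~b & ~p)) = {n0, n2, n4, n5}, add states in Sat(~b) with every successor in Z. Already a fixed point.
Sat(A[~b U (~b & ~p)]) = {n0, n2, n4, n5}
AG A[~b U (~b & ~p)]: greatest fixpoint, start Z0 = {n0, n2, n4, n5}, keep only states in Sat with every successor in Z. Z1 = {n2, n5}; fixed.
Sat(AG A[~b U (~b & ~p)]) = {n2, n5}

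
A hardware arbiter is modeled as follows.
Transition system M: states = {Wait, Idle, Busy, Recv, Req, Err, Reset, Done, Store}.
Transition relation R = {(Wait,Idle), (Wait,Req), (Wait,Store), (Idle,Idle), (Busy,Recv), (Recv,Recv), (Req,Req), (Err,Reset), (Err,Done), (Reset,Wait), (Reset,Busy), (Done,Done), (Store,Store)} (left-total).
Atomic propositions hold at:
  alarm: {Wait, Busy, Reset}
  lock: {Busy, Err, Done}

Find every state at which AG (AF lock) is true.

AF lock: least fixpoint, start Z0 = {Busy, Err, Done}, add states with every successor in Z. Already a fixed point.
Sat(AF lock) = {Busy, Err, Done}
AG (AF lock): greatest fixpoint, start Z0 = {Busy, Err, Done}, keep only states in Sat with every successor in Z. Z1 = {Done}; fixed.
Sat(AG (AF lock)) = {Done}

{Done}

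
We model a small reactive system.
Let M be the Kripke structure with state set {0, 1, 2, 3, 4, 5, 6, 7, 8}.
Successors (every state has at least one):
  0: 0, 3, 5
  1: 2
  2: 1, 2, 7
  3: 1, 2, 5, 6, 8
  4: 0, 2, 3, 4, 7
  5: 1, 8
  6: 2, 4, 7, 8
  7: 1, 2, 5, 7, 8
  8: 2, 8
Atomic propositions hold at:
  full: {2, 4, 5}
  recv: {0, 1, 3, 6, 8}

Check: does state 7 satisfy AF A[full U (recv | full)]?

No

Sat(recv | full) = {0, 1, 2, 3, 4, 5, 6, 8}
A[full U (recv | full)]: least fixpoint, start Z0 = Sat((recv | full)) = {0, 1, 2, 3, 4, 5, 6, 8}, add states in Sat(full) with every successor in Z. Already a fixed point.
Sat(A[full U (recv | full)]) = {0, 1, 2, 3, 4, 5, 6, 8}
AF A[full U (recv | full)]: least fixpoint, start Z0 = {0, 1, 2, 3, 4, 5, 6, 8}, add states with every successor in Z. Already a fixed point.
Sat(AF A[full U (recv | full)]) = {0, 1, 2, 3, 4, 5, 6, 8}
7 ∉ Sat(AF A[full U (recv | full)]) = {0, 1, 2, 3, 4, 5, 6, 8}, so the formula does not hold at 7.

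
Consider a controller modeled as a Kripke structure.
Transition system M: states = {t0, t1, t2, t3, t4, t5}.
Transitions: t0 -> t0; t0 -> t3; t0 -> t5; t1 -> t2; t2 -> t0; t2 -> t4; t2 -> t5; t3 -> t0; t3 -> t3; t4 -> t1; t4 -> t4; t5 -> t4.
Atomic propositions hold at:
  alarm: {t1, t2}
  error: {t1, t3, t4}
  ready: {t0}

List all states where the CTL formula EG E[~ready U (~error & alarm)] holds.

Sat(~ready) = {t1, t2, t3, t4, t5}
Sat(~error) = {t0, t2, t5}
Sat(~error & alarm) = {t2}
E[~ready U (~error & alarm)]: least fixpoint, start Z0 = Sat((~error & alarm)) = {t2}, add states in Sat(~ready) with some successor in Z. Z1 = {t1, t2}; Z2 = {t1, t2, t4}; Z3 = {t1, t2, t4, t5}; fixed.
Sat(E[~ready U (~error & alarm)]) = {t1, t2, t4, t5}
EG E[~ready U (~error & alarm)]: greatest fixpoint, start Z0 = {t1, t2, t4, t5}, keep only states in Sat with some successor in Z. Already a fixed point.
Sat(EG E[~ready U (~error & alarm)]) = {t1, t2, t4, t5}

{t1, t2, t4, t5}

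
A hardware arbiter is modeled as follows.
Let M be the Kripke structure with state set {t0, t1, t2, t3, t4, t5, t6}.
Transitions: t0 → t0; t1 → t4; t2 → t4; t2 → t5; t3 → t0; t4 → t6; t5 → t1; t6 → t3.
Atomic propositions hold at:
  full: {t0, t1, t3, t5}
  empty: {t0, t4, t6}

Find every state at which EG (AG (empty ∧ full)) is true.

Sat(empty ∧ full) = {t0}
AG (empty ∧ full): greatest fixpoint, start Z0 = {t0}, keep only states in Sat with every successor in Z. Already a fixed point.
Sat(AG (empty ∧ full)) = {t0}
EG (AG (empty ∧ full)): greatest fixpoint, start Z0 = {t0}, keep only states in Sat with some successor in Z. Already a fixed point.
Sat(EG (AG (empty ∧ full))) = {t0}

{t0}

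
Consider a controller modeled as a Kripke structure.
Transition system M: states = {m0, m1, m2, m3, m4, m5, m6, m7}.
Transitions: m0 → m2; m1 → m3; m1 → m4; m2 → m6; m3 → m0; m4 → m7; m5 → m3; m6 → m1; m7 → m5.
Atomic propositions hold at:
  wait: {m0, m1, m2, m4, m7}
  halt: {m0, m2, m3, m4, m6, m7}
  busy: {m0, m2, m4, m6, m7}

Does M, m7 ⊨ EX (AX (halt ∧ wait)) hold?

No

Sat(halt ∧ wait) = {m0, m2, m4, m7}
Sat(AX (halt ∧ wait)) = {s : every successor in {m0, m2, m4, m7}} = {m0, m3, m4}
Sat(EX (AX (halt ∧ wait))) = {s : some successor in {m0, m3, m4}} = {m1, m3, m5}
m7 ∉ Sat(EX (AX (halt ∧ wait))) = {m1, m3, m5}, so the formula does not hold at m7.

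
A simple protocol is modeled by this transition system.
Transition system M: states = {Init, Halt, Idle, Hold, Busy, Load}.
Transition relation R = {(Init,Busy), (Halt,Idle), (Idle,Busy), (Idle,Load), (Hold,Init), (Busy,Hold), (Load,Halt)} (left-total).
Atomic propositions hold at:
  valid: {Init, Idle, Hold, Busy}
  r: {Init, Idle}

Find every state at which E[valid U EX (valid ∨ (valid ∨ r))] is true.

{Init, Halt, Idle, Hold, Busy}

Sat(valid ∨ r) = {Init, Idle, Hold, Busy}
Sat(valid ∨ (valid ∨ r)) = {Init, Idle, Hold, Busy}
Sat(EX (valid ∨ (valid ∨ r))) = {s : some successor in {Init, Idle, Hold, Busy}} = {Init, Halt, Idle, Hold, Busy}
E[valid U EX (valid ∨ (valid ∨ r))]: least fixpoint, start Z0 = Sat(EX (valid ∨ (valid ∨ r))) = {Init, Halt, Idle, Hold, Busy}, add states in Sat(valid) with some successor in Z. Already a fixed point.
Sat(E[valid U EX (valid ∨ (valid ∨ r))]) = {Init, Halt, Idle, Hold, Busy}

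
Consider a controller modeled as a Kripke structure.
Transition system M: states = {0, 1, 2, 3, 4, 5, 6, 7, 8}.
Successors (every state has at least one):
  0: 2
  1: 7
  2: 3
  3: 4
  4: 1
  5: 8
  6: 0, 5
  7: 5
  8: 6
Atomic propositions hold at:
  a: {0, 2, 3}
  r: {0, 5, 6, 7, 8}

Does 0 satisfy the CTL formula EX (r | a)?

Sat(r | a) = {0, 2, 3, 5, 6, 7, 8}
Sat(EX (r | a)) = {s : some successor in {0, 2, 3, 5, 6, 7, 8}} = {0, 1, 2, 5, 6, 7, 8}
0 ∈ Sat(EX (r | a)) = {0, 1, 2, 5, 6, 7, 8}, so the formula holds at 0.

Yes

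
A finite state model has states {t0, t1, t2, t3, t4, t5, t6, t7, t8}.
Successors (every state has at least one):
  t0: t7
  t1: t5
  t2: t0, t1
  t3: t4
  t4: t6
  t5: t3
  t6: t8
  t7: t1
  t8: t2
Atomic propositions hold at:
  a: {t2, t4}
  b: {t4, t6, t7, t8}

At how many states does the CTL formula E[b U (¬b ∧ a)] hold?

Sat(¬b) = {t0, t1, t2, t3, t5}
Sat(¬b ∧ a) = {t2}
E[b U (¬b ∧ a)]: least fixpoint, start Z0 = Sat((¬b ∧ a)) = {t2}, add states in Sat(b) with some successor in Z. Z1 = {t2, t8}; Z2 = {t2, t6, t8}; Z3 = {t2, t4, t6, t8}; fixed.
Sat(E[b U (¬b ∧ a)]) = {t2, t4, t6, t8}
|Sat(E[b U (¬b ∧ a)])| = |{t2, t4, t6, t8}| = 4.

4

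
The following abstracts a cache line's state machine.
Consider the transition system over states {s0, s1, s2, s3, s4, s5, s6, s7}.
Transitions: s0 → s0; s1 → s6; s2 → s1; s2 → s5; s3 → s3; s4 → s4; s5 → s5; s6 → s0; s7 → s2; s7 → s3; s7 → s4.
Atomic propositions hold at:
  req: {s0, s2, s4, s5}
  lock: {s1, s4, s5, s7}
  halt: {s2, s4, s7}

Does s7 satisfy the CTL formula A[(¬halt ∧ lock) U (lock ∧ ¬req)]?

Yes

Sat(¬halt) = {s0, s1, s3, s5, s6}
Sat(¬halt ∧ lock) = {s1, s5}
Sat(¬req) = {s1, s3, s6, s7}
Sat(lock ∧ ¬req) = {s1, s7}
A[(¬halt ∧ lock) U (lock ∧ ¬req)]: least fixpoint, start Z0 = Sat((lock ∧ ¬req)) = {s1, s7}, add states in Sat(¬halt ∧ lock) with every successor in Z. Already a fixed point.
Sat(A[(¬halt ∧ lock) U (lock ∧ ¬req)]) = {s1, s7}
s7 ∈ Sat(A[(¬halt ∧ lock) U (lock ∧ ¬req)]) = {s1, s7}, so the formula holds at s7.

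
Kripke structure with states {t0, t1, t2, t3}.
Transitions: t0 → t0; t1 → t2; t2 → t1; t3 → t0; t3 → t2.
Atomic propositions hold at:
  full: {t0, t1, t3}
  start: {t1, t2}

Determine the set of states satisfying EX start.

{t1, t2, t3}

Sat(EX start) = {s : some successor in {t1, t2}} = {t1, t2, t3}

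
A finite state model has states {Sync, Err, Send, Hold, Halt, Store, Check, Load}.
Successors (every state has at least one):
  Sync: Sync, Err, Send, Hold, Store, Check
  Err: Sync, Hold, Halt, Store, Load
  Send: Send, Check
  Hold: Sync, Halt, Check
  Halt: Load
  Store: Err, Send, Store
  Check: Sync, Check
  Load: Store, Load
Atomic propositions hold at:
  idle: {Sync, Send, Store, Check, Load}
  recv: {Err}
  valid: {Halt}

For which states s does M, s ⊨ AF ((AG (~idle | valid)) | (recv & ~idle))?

Sat(~idle) = {Err, Hold, Halt}
Sat(~idle | valid) = {Err, Hold, Halt}
AG (~idle | valid): greatest fixpoint, start Z0 = {Err, Hold, Halt}, keep only states in Sat with every successor in Z. Z1 = ∅; fixed.
Sat(AG (~idle | valid)) = ∅
Sat(recv & ~idle) = {Err}
Sat((AG (~idle | valid)) | (recv & ~idle)) = {Err}
AF ((AG (~idle | valid)) | (recv & ~idle)): least fixpoint, start Z0 = {Err}, add states with every successor in Z. Already a fixed point.
Sat(AF ((AG (~idle | valid)) | (recv & ~idle))) = {Err}

{Err}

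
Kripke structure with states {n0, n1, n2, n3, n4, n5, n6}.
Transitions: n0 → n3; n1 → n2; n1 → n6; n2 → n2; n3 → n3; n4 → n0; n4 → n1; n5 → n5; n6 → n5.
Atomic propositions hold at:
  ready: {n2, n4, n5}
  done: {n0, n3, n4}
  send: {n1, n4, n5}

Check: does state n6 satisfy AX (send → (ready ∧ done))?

No

Sat(ready ∧ done) = {n4}
Sat(send → (ready ∧ done)) = {n0, n2, n3, n4, n6}
Sat(AX (send → (ready ∧ done))) = {s : every successor in {n0, n2, n3, n4, n6}} = {n0, n1, n2, n3}
n6 ∉ Sat(AX (send → (ready ∧ done))) = {n0, n1, n2, n3}, so the formula does not hold at n6.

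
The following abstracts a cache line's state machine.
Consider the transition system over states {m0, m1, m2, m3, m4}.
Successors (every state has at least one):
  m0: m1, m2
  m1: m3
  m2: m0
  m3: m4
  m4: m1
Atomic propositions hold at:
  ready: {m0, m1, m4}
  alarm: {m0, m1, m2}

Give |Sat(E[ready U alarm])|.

4

E[ready U alarm]: least fixpoint, start Z0 = Sat(alarm) = {m0, m1, m2}, add states in Sat(ready) with some successor in Z. Z1 = {m0, m1, m2, m4}; fixed.
Sat(E[ready U alarm]) = {m0, m1, m2, m4}
|Sat(E[ready U alarm])| = |{m0, m1, m2, m4}| = 4.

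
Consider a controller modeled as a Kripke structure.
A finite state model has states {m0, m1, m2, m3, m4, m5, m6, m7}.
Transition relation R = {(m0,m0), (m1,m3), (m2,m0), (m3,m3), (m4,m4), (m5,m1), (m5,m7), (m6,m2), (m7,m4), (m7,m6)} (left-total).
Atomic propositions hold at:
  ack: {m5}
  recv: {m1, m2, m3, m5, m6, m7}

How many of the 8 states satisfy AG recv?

2

AG recv: greatest fixpoint, start Z0 = {m1, m2, m3, m5, m6, m7}, keep only states in Sat with every successor in Z. Z1 = {m1, m3, m5, m6}; Z2 = {m1, m3}; fixed.
Sat(AG recv) = {m1, m3}
|Sat(AG recv)| = |{m1, m3}| = 2.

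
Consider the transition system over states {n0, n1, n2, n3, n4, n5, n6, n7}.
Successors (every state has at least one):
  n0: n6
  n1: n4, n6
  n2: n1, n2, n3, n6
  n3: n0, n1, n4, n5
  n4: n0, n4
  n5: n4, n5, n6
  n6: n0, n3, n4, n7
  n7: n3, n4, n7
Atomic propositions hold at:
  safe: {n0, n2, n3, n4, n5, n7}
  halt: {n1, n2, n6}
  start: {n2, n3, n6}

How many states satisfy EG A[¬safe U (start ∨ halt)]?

Sat(¬safe) = {n1, n6}
Sat(start ∨ halt) = {n1, n2, n3, n6}
A[¬safe U (start ∨ halt)]: least fixpoint, start Z0 = Sat((start ∨ halt)) = {n1, n2, n3, n6}, add states in Sat(¬safe) with every successor in Z. Already a fixed point.
Sat(A[¬safe U (start ∨ halt)]) = {n1, n2, n3, n6}
EG A[¬safe U (start ∨ halt)]: greatest fixpoint, start Z0 = {n1, n2, n3, n6}, keep only states in Sat with some successor in Z. Already a fixed point.
Sat(EG A[¬safe U (start ∨ halt)]) = {n1, n2, n3, n6}
|Sat(EG A[¬safe U (start ∨ halt)])| = |{n1, n2, n3, n6}| = 4.

4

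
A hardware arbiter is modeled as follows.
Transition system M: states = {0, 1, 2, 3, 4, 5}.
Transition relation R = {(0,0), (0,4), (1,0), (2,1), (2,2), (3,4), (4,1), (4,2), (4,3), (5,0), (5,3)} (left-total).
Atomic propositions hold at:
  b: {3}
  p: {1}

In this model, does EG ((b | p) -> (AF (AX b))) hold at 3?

No

Sat(b | p) = {1, 3}
Sat(AX b) = {s : every successor in {3}} = ∅
AF (AX b): least fixpoint, start Z0 = ∅, add states with every successor in Z. Already a fixed point.
Sat(AF (AX b)) = ∅
Sat((b | p) -> (AF (AX b))) = {0, 2, 4, 5}
EG ((b | p) -> (AF (AX b))): greatest fixpoint, start Z0 = {0, 2, 4, 5}, keep only states in Sat with some successor in Z. Already a fixed point.
Sat(EG ((b | p) -> (AF (AX b)))) = {0, 2, 4, 5}
3 ∉ Sat(EG ((b | p) -> (AF (AX b)))) = {0, 2, 4, 5}, so the formula does not hold at 3.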